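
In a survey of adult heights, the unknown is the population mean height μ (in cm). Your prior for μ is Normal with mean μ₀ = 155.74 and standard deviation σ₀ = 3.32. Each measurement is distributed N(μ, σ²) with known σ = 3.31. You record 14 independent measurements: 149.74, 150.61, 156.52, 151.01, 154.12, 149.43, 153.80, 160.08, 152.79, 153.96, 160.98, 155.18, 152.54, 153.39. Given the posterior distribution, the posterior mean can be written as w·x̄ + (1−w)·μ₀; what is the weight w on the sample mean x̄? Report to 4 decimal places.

0.9337

For Normal data with known variance σ², a Normal(μ₀, σ₀²) prior on μ is conjugate. Posterior precision = 1/σ₀² + n/σ²; posterior mean is the precision-weighted average of μ₀ and x̄.
σ₀² = 3.32² = 11.0224, σ² = 3.31² = 10.9561. Prior precision 1/σ₀² = 1/11.0224; data precision n/σ² = 14/10.9561.
w = (n/σ²)/(1/σ₀² + n/σ²) = n·σ₀²/(σ² + n·σ₀²) = 14·11.0224/(10.9561 + 14·11.0224) = 154.3136/165.2697 = 0.9337.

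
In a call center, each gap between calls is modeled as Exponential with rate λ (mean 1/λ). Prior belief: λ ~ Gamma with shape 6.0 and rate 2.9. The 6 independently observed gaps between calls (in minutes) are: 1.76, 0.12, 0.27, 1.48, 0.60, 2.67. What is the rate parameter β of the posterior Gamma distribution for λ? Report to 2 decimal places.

9.80

With a Gamma(shape α, rate β) prior on the exponential rate λ, the posterior after n observations with total T = Σxᵢ is Gamma(α+n, β+T).
Sum of observations T = 6.90 minutes; n = 6.
Posterior: Gamma(6.0+6, 2.9+6.90) = Gamma(12.0, 9.80).
Posterior β = 9.80.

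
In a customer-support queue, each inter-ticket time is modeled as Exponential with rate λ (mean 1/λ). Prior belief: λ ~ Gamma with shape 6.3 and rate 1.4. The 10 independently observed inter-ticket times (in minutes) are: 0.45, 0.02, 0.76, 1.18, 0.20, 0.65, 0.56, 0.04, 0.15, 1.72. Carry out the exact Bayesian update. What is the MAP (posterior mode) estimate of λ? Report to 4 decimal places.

2.1459

With a Gamma(shape α, rate β) prior on the exponential rate λ, the posterior after n observations with total T = Σxᵢ is Gamma(α+n, β+T).
Sum of observations T = 5.73 minutes; n = 10.
Posterior: Gamma(6.3+10, 1.4+5.73) = Gamma(16.3, 7.13).
Mode = (α−1)/β = 2.1459.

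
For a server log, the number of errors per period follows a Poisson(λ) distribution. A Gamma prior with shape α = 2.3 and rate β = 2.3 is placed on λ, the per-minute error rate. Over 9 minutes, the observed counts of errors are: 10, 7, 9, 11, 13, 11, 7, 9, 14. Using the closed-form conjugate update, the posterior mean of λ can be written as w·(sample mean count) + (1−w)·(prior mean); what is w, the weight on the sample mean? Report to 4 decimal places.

0.7965

With a Gamma(shape α, rate β) prior, the Poisson likelihood is conjugate: the posterior is Gamma(α + ΣXᵢ, β + n).
Posterior mean = (α₀+S)/(β₀+n) = [n/(β₀+n)]·(S/n) + [β₀/(β₀+n)]·(α₀/β₀), so only n and β₀ enter the weight.
Weight on data w = n/(β₀+n) = 9/(2.3+9) = 9/11.3 = 0.7965.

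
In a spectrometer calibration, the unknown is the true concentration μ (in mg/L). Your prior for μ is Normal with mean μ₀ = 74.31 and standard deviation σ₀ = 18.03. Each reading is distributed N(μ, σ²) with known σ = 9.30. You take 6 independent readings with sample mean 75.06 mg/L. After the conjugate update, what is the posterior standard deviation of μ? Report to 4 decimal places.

3.7152

For Normal data with known variance σ², a Normal(μ₀, σ₀²) prior on μ is conjugate. Posterior precision = 1/σ₀² + n/σ²; posterior mean is the precision-weighted average of μ₀ and x̄.
σ₀² = 18.03² = 325.0809, σ² = 9.30² = 86.49; σ² + n·σ₀² = 86.49 + 6·325.0809 = 2036.9754.
Posterior precision = 1/σ₀² + n/σ² = 1/325.0809 + 6/86.49 = (σ² + n·σ₀²)/(σ₀²σ²) = 2036.9754/(325.0809·86.49); posterior variance σₙ² = σ₀²σ²/(σ² + n·σ₀²) = 325.0809·86.49/2036.9754 = 13.802939.
Posterior SD = √σₙ² = √(325.0809·86.49/2036.9754) = 3.7152.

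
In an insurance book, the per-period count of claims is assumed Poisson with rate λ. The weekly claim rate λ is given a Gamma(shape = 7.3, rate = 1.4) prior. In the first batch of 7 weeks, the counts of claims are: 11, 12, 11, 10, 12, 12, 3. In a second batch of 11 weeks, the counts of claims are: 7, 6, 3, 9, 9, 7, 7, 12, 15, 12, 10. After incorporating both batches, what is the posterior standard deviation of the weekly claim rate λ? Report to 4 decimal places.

With a Gamma(shape α, rate β) prior, the Poisson likelihood is conjugate: the posterior is Gamma(α + ΣXᵢ, β + n).
Batch 1: sum of counts S = 71 over n = 7 weeks.
After batch 1: Gamma(α+S, β+n) = Gamma(7.3+71, 1.4+7) = Gamma(78.3, 8.4).
Batch 2: sum of counts S = 97 over n = 11 weeks.
After batch 2: Gamma(α+S, β+n) = Gamma(78.3+97, 8.4+11) = Gamma(175.3, 19.4).
SD = √α/β = √175.3/19.4 = 0.6825.

0.6825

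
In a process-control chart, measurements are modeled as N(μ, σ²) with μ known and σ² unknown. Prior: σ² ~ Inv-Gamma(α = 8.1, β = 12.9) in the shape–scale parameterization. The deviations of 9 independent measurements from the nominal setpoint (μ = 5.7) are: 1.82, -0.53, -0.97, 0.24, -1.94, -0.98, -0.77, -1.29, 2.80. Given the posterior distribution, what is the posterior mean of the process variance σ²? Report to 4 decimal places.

With known mean μ and an Inverse-Gamma(α, β) prior on σ², the Normal likelihood is conjugate: posterior is Inv-Gamma(α + n/2, β + Σ(xᵢ−μ)²/2).
Σ(xᵢ−μ)² = (1.82)² + (-0.53)² + (-0.97)² + (0.24)² + (-1.94)² + (-0.98)² + (-0.77)² + (-1.29)² + (2.80)² = 19.4128.
Posterior: Inv-Gamma(8.1 + 9/2, 12.9 + 19.4128/2) = Inv-Gamma(12.60, 22.60640).
E[σ²|data] = β/(α−1) = 22.60640/11.60 = 1.9488.

1.9488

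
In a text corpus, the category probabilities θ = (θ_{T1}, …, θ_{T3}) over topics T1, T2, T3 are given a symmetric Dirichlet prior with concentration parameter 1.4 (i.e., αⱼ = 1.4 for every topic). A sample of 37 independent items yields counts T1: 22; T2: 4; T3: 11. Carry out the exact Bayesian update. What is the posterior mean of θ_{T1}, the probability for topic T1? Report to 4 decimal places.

0.5680

The Dirichlet prior is conjugate to the Multinomial likelihood: each posterior αⱼ = prior αⱼ + observed count nⱼ.
Posterior concentration: (23.4, 5.4, 12.4), total = 41.2.
E[θ_{T1}|data] = α_{T1}/Σα = 23.4/41.2 = 0.5680.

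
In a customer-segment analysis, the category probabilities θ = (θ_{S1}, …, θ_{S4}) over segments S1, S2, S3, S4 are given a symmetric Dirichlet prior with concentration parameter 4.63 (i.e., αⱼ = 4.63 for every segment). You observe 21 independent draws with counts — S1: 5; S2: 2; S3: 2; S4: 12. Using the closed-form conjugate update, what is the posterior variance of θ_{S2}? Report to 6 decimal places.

The Dirichlet prior is conjugate to the Multinomial likelihood: each posterior αⱼ = prior αⱼ + observed count nⱼ.
Posterior concentration: (9.63, 6.63, 6.63, 16.63), total = 39.52.
Var[θ_j] = α_j(Σα−α_j)/((Σα)²(Σα+1)) = 6.63·32.89/(39.52²·40.52) = 0.003446.

0.003446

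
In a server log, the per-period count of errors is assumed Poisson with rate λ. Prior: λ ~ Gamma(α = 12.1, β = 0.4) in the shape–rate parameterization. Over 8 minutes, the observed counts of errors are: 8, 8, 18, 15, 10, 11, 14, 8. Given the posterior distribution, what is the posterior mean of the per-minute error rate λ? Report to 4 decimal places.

With a Gamma(shape α, rate β) prior, the Poisson likelihood is conjugate: the posterior is Gamma(α + ΣXᵢ, β + n).
Sum of counts S = 92 over n = 8 minutes.
Posterior: Gamma(α+S, β+n) = Gamma(12.1+92, 0.4+8) = Gamma(104.1, 8.4).
Posterior mean = α/β = 104.1/8.4 = 12.3929.

12.3929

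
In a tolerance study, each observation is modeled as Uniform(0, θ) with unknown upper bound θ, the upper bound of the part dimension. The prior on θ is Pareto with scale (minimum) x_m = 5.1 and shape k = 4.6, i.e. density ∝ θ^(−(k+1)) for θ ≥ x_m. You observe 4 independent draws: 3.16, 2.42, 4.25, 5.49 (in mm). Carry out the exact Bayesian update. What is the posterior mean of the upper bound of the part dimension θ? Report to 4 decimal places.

A Pareto(scale x_m, shape k) prior on the upper bound θ of Uniform(0, θ) is conjugate: posterior is Pareto(max(x_m, max xᵢ), k + n).
Sample maximum = 5.49; prior scale x_m = 5.1 → posterior scale = max = 5.49.
Posterior shape = 4.6 + 4 = 8.6.
E[θ|data] = k·x_m/(k−1) = 8.6·5.49/7.6 = 6.2124.

6.2124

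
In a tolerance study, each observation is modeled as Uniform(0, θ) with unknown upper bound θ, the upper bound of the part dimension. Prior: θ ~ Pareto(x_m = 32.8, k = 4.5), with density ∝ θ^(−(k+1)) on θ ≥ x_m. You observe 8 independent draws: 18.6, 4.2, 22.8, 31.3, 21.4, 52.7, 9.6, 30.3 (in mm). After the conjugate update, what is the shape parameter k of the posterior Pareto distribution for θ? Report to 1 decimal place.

12.5

A Pareto(scale x_m, shape k) prior on the upper bound θ of Uniform(0, θ) is conjugate: posterior is Pareto(max(x_m, max xᵢ), k + n).
Sample maximum = 52.7; prior scale x_m = 32.8 → posterior scale = max = 52.7.
Posterior shape = 4.5 + 8 = 12.5.
Posterior shape k = 12.5.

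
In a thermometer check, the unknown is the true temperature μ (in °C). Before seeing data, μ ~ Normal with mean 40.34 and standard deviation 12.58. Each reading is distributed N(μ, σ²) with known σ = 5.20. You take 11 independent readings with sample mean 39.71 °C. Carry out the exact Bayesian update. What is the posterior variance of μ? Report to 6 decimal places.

For Normal data with known variance σ², a Normal(μ₀, σ₀²) prior on μ is conjugate. Posterior precision = 1/σ₀² + n/σ²; posterior mean is the precision-weighted average of μ₀ and x̄.
σ₀² = 12.58² = 158.2564, σ² = 5.20² = 27.04; σ² + n·σ₀² = 27.04 + 11·158.2564 = 1767.8604.
Posterior precision = 1/σ₀² + n/σ² = 1/158.2564 + 11/27.04 = (σ² + n·σ₀²)/(σ₀²σ²) = 1767.8604/(158.2564·27.04); posterior variance σₙ² = σ₀²σ²/(σ² + n·σ₀²) = 158.2564·27.04/1767.8604 = 2.420583.

2.420583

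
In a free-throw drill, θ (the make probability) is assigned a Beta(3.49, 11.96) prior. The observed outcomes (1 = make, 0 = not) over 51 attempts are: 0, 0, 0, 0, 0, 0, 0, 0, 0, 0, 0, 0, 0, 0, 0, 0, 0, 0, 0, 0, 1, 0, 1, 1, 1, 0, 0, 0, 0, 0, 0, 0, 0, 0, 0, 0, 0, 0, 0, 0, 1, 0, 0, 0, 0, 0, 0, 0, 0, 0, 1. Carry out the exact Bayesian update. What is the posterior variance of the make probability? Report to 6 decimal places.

The Beta prior is conjugate to a Binomial/Bernoulli likelihood; the update adds successes to α and failures to β.
Posterior: Beta(α+k, β+n−k) = Beta(3.49+6, 11.96+45) = Beta(9.49, 56.96).
Var = αβ/((α+β)²(α+β+1)) = 9.49·56.96/(66.45²·67.45) = 0.001815.

0.001815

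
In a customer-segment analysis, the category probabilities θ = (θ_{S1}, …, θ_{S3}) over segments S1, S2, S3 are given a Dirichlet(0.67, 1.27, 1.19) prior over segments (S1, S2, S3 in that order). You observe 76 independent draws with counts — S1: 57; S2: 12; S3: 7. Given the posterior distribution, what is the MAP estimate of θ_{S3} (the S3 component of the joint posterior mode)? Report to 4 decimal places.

0.0944

The Dirichlet prior is conjugate to the Multinomial likelihood: each posterior αⱼ = prior αⱼ + observed count nⱼ.
Posterior concentration: (57.67, 13.27, 8.19), total = 79.13.
Joint mode component: (α_{S3}−1)/(Σα−K) = 7.19/76.13 = 0.0944.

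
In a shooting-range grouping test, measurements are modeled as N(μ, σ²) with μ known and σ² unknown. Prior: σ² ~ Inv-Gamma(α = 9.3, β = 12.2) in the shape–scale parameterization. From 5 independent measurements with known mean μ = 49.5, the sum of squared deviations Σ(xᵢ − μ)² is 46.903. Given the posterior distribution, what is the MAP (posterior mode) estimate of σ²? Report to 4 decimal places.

With known mean μ and an Inverse-Gamma(α, β) prior on σ², the Normal likelihood is conjugate: posterior is Inv-Gamma(α + n/2, β + Σ(xᵢ−μ)²/2).
Posterior: Inv-Gamma(9.3 + 5/2, 12.2 + 46.903/2) = Inv-Gamma(11.80, 35.6515).
Mode = β/(α+1) = 35.6515/12.80 = 2.7853.

2.7853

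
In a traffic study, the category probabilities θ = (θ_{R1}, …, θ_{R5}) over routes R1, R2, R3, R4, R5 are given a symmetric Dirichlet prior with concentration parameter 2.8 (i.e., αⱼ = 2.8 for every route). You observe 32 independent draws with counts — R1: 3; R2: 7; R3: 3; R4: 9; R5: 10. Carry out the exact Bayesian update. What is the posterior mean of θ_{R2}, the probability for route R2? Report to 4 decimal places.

The Dirichlet prior is conjugate to the Multinomial likelihood: each posterior αⱼ = prior αⱼ + observed count nⱼ.
Posterior concentration: (5.8, 9.8, 5.8, 11.8, 12.8), total = 46.0.
E[θ_{R2}|data] = α_{R2}/Σα = 9.8/46.0 = 0.2130.

0.2130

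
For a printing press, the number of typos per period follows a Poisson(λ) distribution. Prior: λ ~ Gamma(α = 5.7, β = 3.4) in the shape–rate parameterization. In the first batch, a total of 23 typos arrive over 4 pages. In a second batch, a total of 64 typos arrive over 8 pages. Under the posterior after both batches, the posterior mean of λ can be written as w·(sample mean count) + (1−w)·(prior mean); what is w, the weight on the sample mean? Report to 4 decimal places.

0.7792

With a Gamma(shape α, rate β) prior, the Poisson likelihood is conjugate: the posterior is Gamma(α + ΣXᵢ, β + n).
Total number of pages: n = 4 + 8 = 12.
Posterior mean = (α₀+S)/(β₀+n) = [n/(β₀+n)]·(S/n) + [β₀/(β₀+n)]·(α₀/β₀), so only n and β₀ enter the weight.
Weight on data w = n/(β₀+n) = 12/(3.4+12) = 12/15.4 = 0.7792.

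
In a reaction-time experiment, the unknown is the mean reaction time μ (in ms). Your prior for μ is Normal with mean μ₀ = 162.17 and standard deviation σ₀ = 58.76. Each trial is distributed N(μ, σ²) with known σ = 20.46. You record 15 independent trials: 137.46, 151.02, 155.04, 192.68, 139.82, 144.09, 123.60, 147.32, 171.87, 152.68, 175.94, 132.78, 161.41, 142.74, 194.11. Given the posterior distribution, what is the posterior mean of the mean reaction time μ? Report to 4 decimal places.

154.8961

For Normal data with known variance σ², a Normal(μ₀, σ₀²) prior on μ is conjugate. Posterior precision = 1/σ₀² + n/σ²; posterior mean is the precision-weighted average of μ₀ and x̄.
Σxᵢ = 137.46 + 151.02 + 155.04 + 192.68 + 139.82 + 144.09 + 123.60 + 147.32 + 171.87 + 152.68 + 175.94 + 132.78 + 161.41 + 142.74 + 194.11 = 2322.56, so n·x̄ = 2322.56.
σ₀² = 58.76² = 3452.7376, σ² = 20.46² = 418.6116; σ² + n·σ₀² = 418.6116 + 15·3452.7376 = 52209.6756.
Posterior mean = (μ₀/σ₀² + n·x̄/σ²)/(1/σ₀² + n/σ²) = (σ²·μ₀ + σ₀²·n·x̄)/(σ² + n·σ₀²) = (418.6116·162.17 + 3452.7376·2322.56)/52209.6756 = 8087076.483428/52209.6756 = 154.8961.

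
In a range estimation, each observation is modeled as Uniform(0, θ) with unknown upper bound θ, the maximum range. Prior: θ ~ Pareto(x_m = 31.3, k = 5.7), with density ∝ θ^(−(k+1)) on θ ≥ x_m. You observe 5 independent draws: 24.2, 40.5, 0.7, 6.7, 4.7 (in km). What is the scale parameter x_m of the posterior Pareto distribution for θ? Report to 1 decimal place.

A Pareto(scale x_m, shape k) prior on the upper bound θ of Uniform(0, θ) is conjugate: posterior is Pareto(max(x_m, max xᵢ), k + n).
Sample maximum = 40.5; prior scale x_m = 31.3 → posterior scale = max = 40.5.
Posterior shape = 5.7 + 5 = 10.7.
Posterior scale x_m = 40.5.

40.5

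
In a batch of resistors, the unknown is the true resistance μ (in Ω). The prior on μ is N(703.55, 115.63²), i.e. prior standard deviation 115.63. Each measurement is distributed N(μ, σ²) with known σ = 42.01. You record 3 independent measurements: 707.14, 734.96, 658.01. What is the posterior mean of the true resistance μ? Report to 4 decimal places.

700.1847

For Normal data with known variance σ², a Normal(μ₀, σ₀²) prior on μ is conjugate. Posterior precision = 1/σ₀² + n/σ²; posterior mean is the precision-weighted average of μ₀ and x̄.
Σxᵢ = 707.14 + 734.96 + 658.01 = 2100.11, so n·x̄ = 2100.11.
σ₀² = 115.63² = 13370.2969, σ² = 42.01² = 1764.8401; σ² + n·σ₀² = 1764.8401 + 3·13370.2969 = 41875.7308.
Posterior mean = (μ₀/σ₀² + n·x̄/σ²)/(1/σ₀² + n/σ²) = (σ²·μ₀ + σ₀²·n·x̄)/(σ² + n·σ₀²) = (1764.8401·703.55 + 13370.2969·2100.11)/41875.7308 = 29320747.475014/41875.7308 = 700.1847.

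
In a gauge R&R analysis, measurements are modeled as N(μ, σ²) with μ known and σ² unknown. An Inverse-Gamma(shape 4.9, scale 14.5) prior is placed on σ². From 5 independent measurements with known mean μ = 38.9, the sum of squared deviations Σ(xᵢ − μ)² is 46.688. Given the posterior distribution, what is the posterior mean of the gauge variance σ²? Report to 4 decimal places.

With known mean μ and an Inverse-Gamma(α, β) prior on σ², the Normal likelihood is conjugate: posterior is Inv-Gamma(α + n/2, β + Σ(xᵢ−μ)²/2).
Posterior: Inv-Gamma(4.9 + 5/2, 14.5 + 46.688/2) = Inv-Gamma(7.40, 37.8440).
E[σ²|data] = β/(α−1) = 37.8440/6.40 = 5.9131.

5.9131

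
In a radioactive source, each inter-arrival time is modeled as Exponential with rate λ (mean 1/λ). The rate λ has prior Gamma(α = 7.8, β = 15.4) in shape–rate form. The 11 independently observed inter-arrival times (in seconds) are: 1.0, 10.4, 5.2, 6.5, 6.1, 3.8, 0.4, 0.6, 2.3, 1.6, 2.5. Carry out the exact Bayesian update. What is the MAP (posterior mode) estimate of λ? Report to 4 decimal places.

0.3190

With a Gamma(shape α, rate β) prior on the exponential rate λ, the posterior after n observations with total T = Σxᵢ is Gamma(α+n, β+T).
Sum of observations T = 40.4 seconds; n = 11.
Posterior: Gamma(7.8+11, 15.4+40.4) = Gamma(18.8, 55.8).
Mode = (α−1)/β = 0.3190.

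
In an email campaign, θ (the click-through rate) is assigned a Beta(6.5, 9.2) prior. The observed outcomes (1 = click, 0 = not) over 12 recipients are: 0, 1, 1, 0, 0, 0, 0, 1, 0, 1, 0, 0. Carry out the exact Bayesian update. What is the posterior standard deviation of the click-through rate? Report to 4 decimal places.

0.0906

The Beta prior is conjugate to a Binomial/Bernoulli likelihood; the update adds successes to α and failures to β.
Posterior: Beta(α+k, β+n−k) = Beta(6.5+4, 9.2+8) = Beta(10.5, 17.2).
Var = αβ/((α+β)²(α+β+1)) = 10.5·17.2/(27.7²·28.7) = 0.00820118; SD = √0.00820118 = 0.0906.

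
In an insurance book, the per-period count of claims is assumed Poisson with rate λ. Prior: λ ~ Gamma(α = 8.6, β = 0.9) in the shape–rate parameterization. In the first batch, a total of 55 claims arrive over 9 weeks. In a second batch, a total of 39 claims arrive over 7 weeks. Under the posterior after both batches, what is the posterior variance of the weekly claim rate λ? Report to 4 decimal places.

With a Gamma(shape α, rate β) prior, the Poisson likelihood is conjugate: the posterior is Gamma(α + ΣXᵢ, β + n).
After batch 1: Gamma(α+S, β+n) = Gamma(8.6+55, 0.9+9) = Gamma(63.6, 9.9).
After batch 2: Gamma(α+S, β+n) = Gamma(63.6+39, 9.9+7) = Gamma(102.6, 16.9).
Var = α/β² = 102.6/16.9² = 0.3592.

0.3592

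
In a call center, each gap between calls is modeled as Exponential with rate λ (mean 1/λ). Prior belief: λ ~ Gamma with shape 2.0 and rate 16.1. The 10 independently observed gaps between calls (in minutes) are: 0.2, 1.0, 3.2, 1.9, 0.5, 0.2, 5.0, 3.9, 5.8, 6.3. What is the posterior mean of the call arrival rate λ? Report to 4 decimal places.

0.2721

With a Gamma(shape α, rate β) prior on the exponential rate λ, the posterior after n observations with total T = Σxᵢ is Gamma(α+n, β+T).
Sum of observations T = 28.0 minutes; n = 10.
Posterior: Gamma(2.0+10, 16.1+28.0) = Gamma(12.0, 44.1).
Posterior mean of λ = α/β = 12.0/44.1 = 0.2721.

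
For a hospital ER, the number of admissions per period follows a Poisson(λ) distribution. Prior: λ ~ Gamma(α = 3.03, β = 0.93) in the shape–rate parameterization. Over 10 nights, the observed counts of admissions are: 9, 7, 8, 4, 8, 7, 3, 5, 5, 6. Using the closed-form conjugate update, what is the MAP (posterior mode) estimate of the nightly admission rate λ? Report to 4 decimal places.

With a Gamma(shape α, rate β) prior, the Poisson likelihood is conjugate: the posterior is Gamma(α + ΣXᵢ, β + n).
Sum of counts S = 62 over n = 10 nights.
Posterior: Gamma(α+S, β+n) = Gamma(3.03+62, 0.93+10) = Gamma(65.03, 10.93).
Mode of Gamma(α,β) for α≥1 is (α−1)/β = 64.03/10.93 = 5.8582.

5.8582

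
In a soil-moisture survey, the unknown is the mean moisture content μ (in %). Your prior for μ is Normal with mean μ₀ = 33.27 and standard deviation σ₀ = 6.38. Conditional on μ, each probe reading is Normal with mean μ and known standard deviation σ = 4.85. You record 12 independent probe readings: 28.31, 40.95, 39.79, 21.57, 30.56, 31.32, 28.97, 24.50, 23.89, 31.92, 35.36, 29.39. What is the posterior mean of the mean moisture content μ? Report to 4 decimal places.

30.6694

For Normal data with known variance σ², a Normal(μ₀, σ₀²) prior on μ is conjugate. Posterior precision = 1/σ₀² + n/σ²; posterior mean is the precision-weighted average of μ₀ and x̄.
Σxᵢ = 28.31 + 40.95 + 39.79 + 21.57 + 30.56 + 31.32 + 28.97 + 24.50 + 23.89 + 31.92 + 35.36 + 29.39 = 366.53, so n·x̄ = 366.53.
σ₀² = 6.38² = 40.7044, σ² = 4.85² = 23.5225; σ² + n·σ₀² = 23.5225 + 12·40.7044 = 511.9753.
Posterior mean = (μ₀/σ₀² + n·x̄/σ²)/(1/σ₀² + n/σ²) = (σ²·μ₀ + σ₀²·n·x̄)/(σ² + n·σ₀²) = (23.5225·33.27 + 40.7044·366.53)/511.9753 = 15701.977307/511.9753 = 30.6694.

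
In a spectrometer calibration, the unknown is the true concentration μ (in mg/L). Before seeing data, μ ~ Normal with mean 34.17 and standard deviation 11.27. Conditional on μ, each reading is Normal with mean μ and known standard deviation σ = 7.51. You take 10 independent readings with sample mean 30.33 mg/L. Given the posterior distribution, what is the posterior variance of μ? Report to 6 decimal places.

For Normal data with known variance σ², a Normal(μ₀, σ₀²) prior on μ is conjugate. Posterior precision = 1/σ₀² + n/σ²; posterior mean is the precision-weighted average of μ₀ and x̄.
σ₀² = 11.27² = 127.0129, σ² = 7.51² = 56.4001; σ² + n·σ₀² = 56.4001 + 10·127.0129 = 1326.5291.
Posterior precision = 1/σ₀² + n/σ² = 1/127.0129 + 10/56.4001 = (σ² + n·σ₀²)/(σ₀²σ²) = 1326.5291/(127.0129·56.4001); posterior variance σₙ² = σ₀²σ²/(σ² + n·σ₀²) = 127.0129·56.4001/1326.5291 = 5.400213.

5.400213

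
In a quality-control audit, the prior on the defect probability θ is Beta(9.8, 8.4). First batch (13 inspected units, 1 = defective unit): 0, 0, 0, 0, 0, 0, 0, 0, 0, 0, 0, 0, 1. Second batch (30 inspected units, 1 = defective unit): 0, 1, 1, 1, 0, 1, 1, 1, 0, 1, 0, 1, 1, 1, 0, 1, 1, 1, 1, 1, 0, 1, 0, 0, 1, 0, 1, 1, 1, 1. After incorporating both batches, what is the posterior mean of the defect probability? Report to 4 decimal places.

The Beta prior is conjugate to a Binomial/Bernoulli likelihood; the update adds successes to α and failures to β.
After batch 1: Beta(9.8+1, 8.4+12) = Beta(10.8, 20.4).
After batch 2: Beta(10.8+21, 20.4+9) = Beta(31.8, 29.4).
Posterior mean = α/(α+β) = 31.8/61.2 = 0.5196.

0.5196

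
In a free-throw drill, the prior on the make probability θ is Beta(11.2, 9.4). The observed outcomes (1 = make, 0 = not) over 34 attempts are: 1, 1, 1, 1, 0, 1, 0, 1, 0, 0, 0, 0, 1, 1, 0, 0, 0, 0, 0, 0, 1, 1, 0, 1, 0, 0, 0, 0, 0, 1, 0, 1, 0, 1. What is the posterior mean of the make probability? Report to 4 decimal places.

0.4615

The Beta prior is conjugate to a Binomial/Bernoulli likelihood; the update adds successes to α and failures to β.
Posterior: Beta(α+k, β+n−k) = Beta(11.2+14, 9.4+20) = Beta(25.2, 29.4).
Posterior mean = α/(α+β) = 25.2/54.6 = 0.4615.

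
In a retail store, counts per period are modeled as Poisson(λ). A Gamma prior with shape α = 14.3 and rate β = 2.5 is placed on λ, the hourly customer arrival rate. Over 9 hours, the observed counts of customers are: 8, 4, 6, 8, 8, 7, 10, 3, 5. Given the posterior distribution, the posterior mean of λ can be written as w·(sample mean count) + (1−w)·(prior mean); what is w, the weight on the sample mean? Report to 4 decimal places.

With a Gamma(shape α, rate β) prior, the Poisson likelihood is conjugate: the posterior is Gamma(α + ΣXᵢ, β + n).
Posterior mean = (α₀+S)/(β₀+n) = [n/(β₀+n)]·(S/n) + [β₀/(β₀+n)]·(α₀/β₀), so only n and β₀ enter the weight.
Weight on data w = n/(β₀+n) = 9/(2.5+9) = 9/11.5 = 0.7826.

0.7826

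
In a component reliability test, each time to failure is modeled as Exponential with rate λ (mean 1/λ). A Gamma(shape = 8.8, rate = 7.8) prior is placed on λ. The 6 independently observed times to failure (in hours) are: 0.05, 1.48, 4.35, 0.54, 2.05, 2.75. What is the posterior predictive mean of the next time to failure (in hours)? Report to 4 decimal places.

1.3783

With a Gamma(shape α, rate β) prior on the exponential rate λ, the posterior after n observations with total T = Σxᵢ is Gamma(α+n, β+T).
Sum of observations T = 11.22 hours; n = 6.
Posterior: Gamma(8.8+6, 7.8+11.22) = Gamma(14.8, 19.02).
The predictive distribution for the next observation is Lomax; its mean is β/(α−1) = 19.02/13.8 = 1.3783.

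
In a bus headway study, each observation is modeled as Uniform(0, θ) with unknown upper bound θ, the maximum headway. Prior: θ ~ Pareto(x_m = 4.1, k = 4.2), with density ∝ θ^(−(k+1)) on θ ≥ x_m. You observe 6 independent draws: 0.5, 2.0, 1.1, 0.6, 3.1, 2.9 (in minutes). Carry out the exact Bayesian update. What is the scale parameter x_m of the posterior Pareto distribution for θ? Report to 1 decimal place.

4.1

A Pareto(scale x_m, shape k) prior on the upper bound θ of Uniform(0, θ) is conjugate: posterior is Pareto(max(x_m, max xᵢ), k + n).
Sample maximum = 3.1; prior scale x_m = 4.1 → posterior scale = max = 4.1.
Posterior shape = 4.2 + 6 = 10.2.
Posterior scale x_m = 4.1.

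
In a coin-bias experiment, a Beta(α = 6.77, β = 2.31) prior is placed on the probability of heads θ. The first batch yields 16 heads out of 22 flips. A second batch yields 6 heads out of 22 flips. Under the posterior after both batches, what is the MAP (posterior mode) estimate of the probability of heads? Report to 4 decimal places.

The Beta prior is conjugate to a Binomial/Bernoulli likelihood; the update adds successes to α and failures to β.
After batch 1: Beta(6.77+16, 2.31+6) = Beta(22.77, 8.31).
After batch 2: Beta(22.77+6, 8.31+16) = Beta(28.77, 24.31).
Mode of Beta(a,b) for a,b>1 is (a−1)/(a+b−2) = 27.77/51.08 = 0.5437.

0.5437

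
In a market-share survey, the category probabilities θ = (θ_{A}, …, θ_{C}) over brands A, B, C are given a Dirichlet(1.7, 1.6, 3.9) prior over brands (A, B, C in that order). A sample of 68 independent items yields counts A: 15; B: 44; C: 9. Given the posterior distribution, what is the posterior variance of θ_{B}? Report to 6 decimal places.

0.003132

The Dirichlet prior is conjugate to the Multinomial likelihood: each posterior αⱼ = prior αⱼ + observed count nⱼ.
Posterior concentration: (16.7, 45.6, 12.9), total = 75.2.
Var[θ_j] = α_j(Σα−α_j)/((Σα)²(Σα+1)) = 45.6·29.6/(75.2²·76.2) = 0.003132.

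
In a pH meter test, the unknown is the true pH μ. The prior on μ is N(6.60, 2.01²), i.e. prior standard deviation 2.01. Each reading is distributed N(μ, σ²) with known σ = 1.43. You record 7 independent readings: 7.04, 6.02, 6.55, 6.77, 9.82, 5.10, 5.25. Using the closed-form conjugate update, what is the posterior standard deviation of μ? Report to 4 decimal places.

0.5219

For Normal data with known variance σ², a Normal(μ₀, σ₀²) prior on μ is conjugate. Posterior precision = 1/σ₀² + n/σ²; posterior mean is the precision-weighted average of μ₀ and x̄.
σ₀² = 2.01² = 4.0401, σ² = 1.43² = 2.0449; σ² + n·σ₀² = 2.0449 + 7·4.0401 = 30.3256.
Posterior precision = 1/σ₀² + n/σ² = 1/4.0401 + 7/2.0449 = (σ² + n·σ₀²)/(σ₀²σ²) = 30.3256/(4.0401·2.0449); posterior variance σₙ² = σ₀²σ²/(σ² + n·σ₀²) = 4.0401·2.0449/30.3256 = 0.272430.
Posterior SD = √σₙ² = √(4.0401·2.0449/30.3256) = 0.5219.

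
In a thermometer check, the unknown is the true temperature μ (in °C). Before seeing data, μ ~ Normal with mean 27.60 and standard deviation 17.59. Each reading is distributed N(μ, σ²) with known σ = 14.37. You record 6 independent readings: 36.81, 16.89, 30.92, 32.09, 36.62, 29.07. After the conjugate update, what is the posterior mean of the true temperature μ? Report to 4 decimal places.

For Normal data with known variance σ², a Normal(μ₀, σ₀²) prior on μ is conjugate. Posterior precision = 1/σ₀² + n/σ²; posterior mean is the precision-weighted average of μ₀ and x̄.
Σxᵢ = 36.81 + 16.89 + 30.92 + 32.09 + 36.62 + 29.07 = 182.4, so n·x̄ = 182.4.
σ₀² = 17.59² = 309.4081, σ² = 14.37² = 206.4969; σ² + n·σ₀² = 206.4969 + 6·309.4081 = 2062.9455.
Posterior mean = (μ₀/σ₀² + n·x̄/σ²)/(1/σ₀² + n/σ²) = (σ²·μ₀ + σ₀²·n·x̄)/(σ² + n·σ₀²) = (206.4969·27.60 + 309.4081·182.4)/2062.9455 = 62135.35188/2062.9455 = 30.1197.

30.1197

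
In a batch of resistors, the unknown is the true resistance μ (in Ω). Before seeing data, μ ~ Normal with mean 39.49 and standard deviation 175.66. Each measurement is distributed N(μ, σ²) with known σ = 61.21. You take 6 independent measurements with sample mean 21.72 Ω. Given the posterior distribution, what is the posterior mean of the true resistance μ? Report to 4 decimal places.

22.0725

For Normal data with known variance σ², a Normal(μ₀, σ₀²) prior on μ is conjugate. Posterior precision = 1/σ₀² + n/σ²; posterior mean is the precision-weighted average of μ₀ and x̄.
n·x̄ = 6·21.72 = 130.32.
σ₀² = 175.66² = 30856.4356, σ² = 61.21² = 3746.6641; σ² + n·σ₀² = 3746.6641 + 6·30856.4356 = 188885.2777.
Posterior mean = (μ₀/σ₀² + n·x̄/σ²)/(1/σ₀² + n/σ²) = (σ²·μ₀ + σ₀²·n·x̄)/(σ² + n·σ₀²) = (3746.6641·39.49 + 30856.4356·130.32)/188885.2777 = 4169166.452701/188885.2777 = 22.0725.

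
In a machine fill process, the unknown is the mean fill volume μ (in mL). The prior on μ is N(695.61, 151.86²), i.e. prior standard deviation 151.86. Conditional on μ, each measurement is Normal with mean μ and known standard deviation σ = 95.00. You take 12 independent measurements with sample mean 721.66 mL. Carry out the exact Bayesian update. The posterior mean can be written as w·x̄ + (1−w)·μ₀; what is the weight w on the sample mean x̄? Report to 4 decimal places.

0.9684

For Normal data with known variance σ², a Normal(μ₀, σ₀²) prior on μ is conjugate. Posterior precision = 1/σ₀² + n/σ²; posterior mean is the precision-weighted average of μ₀ and x̄.
σ₀² = 151.86² = 23061.4596, σ² = 95.00² = 9025. Prior precision 1/σ₀² = 1/23061.4596; data precision n/σ² = 12/9025.
w = (n/σ²)/(1/σ₀² + n/σ²) = n·σ₀²/(σ² + n·σ₀²) = 12·23061.4596/(9025 + 12·23061.4596) = 276737.5152/285762.5152 = 0.9684.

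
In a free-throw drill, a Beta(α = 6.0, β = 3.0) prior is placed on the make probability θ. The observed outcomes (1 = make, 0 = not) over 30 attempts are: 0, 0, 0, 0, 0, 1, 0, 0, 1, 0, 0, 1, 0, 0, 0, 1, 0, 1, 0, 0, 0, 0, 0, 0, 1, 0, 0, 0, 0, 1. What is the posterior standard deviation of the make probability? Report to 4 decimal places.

0.0745

The Beta prior is conjugate to a Binomial/Bernoulli likelihood; the update adds successes to α and failures to β.
Posterior: Beta(α+k, β+n−k) = Beta(6.0+7, 3.0+23) = Beta(13.0, 26.0).
Var = αβ/((α+β)²(α+β+1)) = 13.0·26.0/(39.0²·40.0) = 0.00555556; SD = √0.00555556 = 0.0745.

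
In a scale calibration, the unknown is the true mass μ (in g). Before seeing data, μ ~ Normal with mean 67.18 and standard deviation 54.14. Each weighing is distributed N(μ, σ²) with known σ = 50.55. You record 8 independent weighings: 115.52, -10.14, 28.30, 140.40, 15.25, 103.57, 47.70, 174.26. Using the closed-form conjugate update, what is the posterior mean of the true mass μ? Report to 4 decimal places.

For Normal data with known variance σ², a Normal(μ₀, σ₀²) prior on μ is conjugate. Posterior precision = 1/σ₀² + n/σ²; posterior mean is the precision-weighted average of μ₀ and x̄.
Σxᵢ = 115.52 + (-10.14) + 28.30 + 140.40 + 15.25 + 103.57 + 47.70 + 174.26 = 614.86, so n·x̄ = 614.86.
σ₀² = 54.14² = 2931.1396, σ² = 50.55² = 2555.3025; σ² + n·σ₀² = 2555.3025 + 8·2931.1396 = 26004.4193.
Posterior mean = (μ₀/σ₀² + n·x̄/σ²)/(1/σ₀² + n/σ²) = (σ²·μ₀ + σ₀²·n·x̄)/(σ² + n·σ₀²) = (2555.3025·67.18 + 2931.1396·614.86)/26004.4193 = 1973905.716406/26004.4193 = 75.9065.

75.9065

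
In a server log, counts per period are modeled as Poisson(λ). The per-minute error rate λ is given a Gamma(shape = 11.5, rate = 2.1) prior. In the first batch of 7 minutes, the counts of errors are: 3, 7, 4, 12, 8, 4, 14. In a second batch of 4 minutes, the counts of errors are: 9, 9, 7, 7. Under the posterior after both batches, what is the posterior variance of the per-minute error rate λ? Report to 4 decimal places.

0.5565

With a Gamma(shape α, rate β) prior, the Poisson likelihood is conjugate: the posterior is Gamma(α + ΣXᵢ, β + n).
Batch 1: sum of counts S = 52 over n = 7 minutes.
After batch 1: Gamma(α+S, β+n) = Gamma(11.5+52, 2.1+7) = Gamma(63.5, 9.1).
Batch 2: sum of counts S = 32 over n = 4 minutes.
After batch 2: Gamma(α+S, β+n) = Gamma(63.5+32, 9.1+4) = Gamma(95.5, 13.1).
Var = α/β² = 95.5/13.1² = 0.5565.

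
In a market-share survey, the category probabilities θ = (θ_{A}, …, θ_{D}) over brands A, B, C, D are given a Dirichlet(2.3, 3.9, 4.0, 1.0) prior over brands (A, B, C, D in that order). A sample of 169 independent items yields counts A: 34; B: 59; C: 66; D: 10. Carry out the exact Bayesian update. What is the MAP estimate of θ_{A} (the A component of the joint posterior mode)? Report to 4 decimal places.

The Dirichlet prior is conjugate to the Multinomial likelihood: each posterior αⱼ = prior αⱼ + observed count nⱼ.
Posterior concentration: (36.3, 62.9, 70.0, 11.0), total = 180.2.
Joint mode component: (α_{A}−1)/(Σα−K) = 35.3/176.2 = 0.2003.

0.2003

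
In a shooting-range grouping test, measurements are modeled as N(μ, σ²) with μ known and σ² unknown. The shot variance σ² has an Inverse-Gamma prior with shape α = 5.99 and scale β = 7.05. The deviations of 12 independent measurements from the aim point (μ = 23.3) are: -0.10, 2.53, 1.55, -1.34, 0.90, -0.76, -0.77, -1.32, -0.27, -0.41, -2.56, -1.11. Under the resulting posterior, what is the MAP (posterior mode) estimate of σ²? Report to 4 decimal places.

1.4033

With known mean μ and an Inverse-Gamma(α, β) prior on σ², the Normal likelihood is conjugate: posterior is Inv-Gamma(α + n/2, β + Σ(xᵢ−μ)²/2).
Σ(xᵢ−μ)² = (-0.10)² + (2.53)² + (1.55)² + (-1.34)² + (0.90)² + (-0.76)² + (-0.77)² + (-1.32)² + (-0.27)² + (-0.41)² + (-2.56)² + (-1.11)² = 22.3586.
Posterior: Inv-Gamma(5.99 + 12/2, 7.05 + 22.3586/2) = Inv-Gamma(11.99, 18.22930).
Mode = β/(α+1) = 18.22930/12.99 = 1.4033.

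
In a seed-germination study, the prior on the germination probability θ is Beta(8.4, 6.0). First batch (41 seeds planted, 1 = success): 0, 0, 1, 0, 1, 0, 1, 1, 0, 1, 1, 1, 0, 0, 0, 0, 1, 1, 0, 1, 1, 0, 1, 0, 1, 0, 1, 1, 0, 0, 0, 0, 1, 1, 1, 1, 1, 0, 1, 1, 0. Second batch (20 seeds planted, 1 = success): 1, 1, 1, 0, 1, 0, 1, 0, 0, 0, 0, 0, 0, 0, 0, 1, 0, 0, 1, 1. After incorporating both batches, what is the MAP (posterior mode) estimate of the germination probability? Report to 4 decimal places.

0.5095

The Beta prior is conjugate to a Binomial/Bernoulli likelihood; the update adds successes to α and failures to β.
After batch 1: Beta(8.4+22, 6.0+19) = Beta(30.4, 25.0).
After batch 2: Beta(30.4+8, 25.0+12) = Beta(38.4, 37.0).
Mode of Beta(a,b) for a,b>1 is (a−1)/(a+b−2) = 37.4/73.4 = 0.5095.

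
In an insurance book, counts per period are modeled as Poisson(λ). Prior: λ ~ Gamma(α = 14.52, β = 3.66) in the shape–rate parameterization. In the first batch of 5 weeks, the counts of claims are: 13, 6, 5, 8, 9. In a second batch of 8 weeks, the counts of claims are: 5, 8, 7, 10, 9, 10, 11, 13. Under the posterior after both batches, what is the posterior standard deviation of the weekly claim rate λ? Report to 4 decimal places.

With a Gamma(shape α, rate β) prior, the Poisson likelihood is conjugate: the posterior is Gamma(α + ΣXᵢ, β + n).
Batch 1: sum of counts S = 41 over n = 5 weeks.
After batch 1: Gamma(α+S, β+n) = Gamma(14.52+41, 3.66+5) = Gamma(55.52, 8.66).
Batch 2: sum of counts S = 73 over n = 8 weeks.
After batch 2: Gamma(α+S, β+n) = Gamma(55.52+73, 8.66+8) = Gamma(128.52, 16.66).
SD = √α/β = √128.52/16.66 = 0.6805.

0.6805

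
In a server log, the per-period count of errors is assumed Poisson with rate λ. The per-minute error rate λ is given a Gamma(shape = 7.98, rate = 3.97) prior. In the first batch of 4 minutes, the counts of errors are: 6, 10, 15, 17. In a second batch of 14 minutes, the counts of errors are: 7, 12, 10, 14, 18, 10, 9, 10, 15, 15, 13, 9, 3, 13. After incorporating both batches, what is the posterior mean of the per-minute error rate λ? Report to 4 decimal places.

9.7396

With a Gamma(shape α, rate β) prior, the Poisson likelihood is conjugate: the posterior is Gamma(α + ΣXᵢ, β + n).
Batch 1: sum of counts S = 48 over n = 4 minutes.
After batch 1: Gamma(α+S, β+n) = Gamma(7.98+48, 3.97+4) = Gamma(55.98, 7.97).
Batch 2: sum of counts S = 158 over n = 14 minutes.
After batch 2: Gamma(α+S, β+n) = Gamma(55.98+158, 7.97+14) = Gamma(213.98, 21.97).
Posterior mean = α/β = 213.98/21.97 = 9.7396.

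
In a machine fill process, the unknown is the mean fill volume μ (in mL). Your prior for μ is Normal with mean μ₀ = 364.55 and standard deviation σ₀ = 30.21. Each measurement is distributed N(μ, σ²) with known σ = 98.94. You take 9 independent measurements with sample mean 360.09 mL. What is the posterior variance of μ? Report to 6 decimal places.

496.252033

For Normal data with known variance σ², a Normal(μ₀, σ₀²) prior on μ is conjugate. Posterior precision = 1/σ₀² + n/σ²; posterior mean is the precision-weighted average of μ₀ and x̄.
σ₀² = 30.21² = 912.6441, σ² = 98.94² = 9789.1236; σ² + n·σ₀² = 9789.1236 + 9·912.6441 = 18002.9205.
Posterior precision = 1/σ₀² + n/σ² = 1/912.6441 + 9/9789.1236 = (σ² + n·σ₀²)/(σ₀²σ²) = 18002.9205/(912.6441·9789.1236); posterior variance σₙ² = σ₀²σ²/(σ² + n·σ₀²) = 912.6441·9789.1236/18002.9205 = 496.252033.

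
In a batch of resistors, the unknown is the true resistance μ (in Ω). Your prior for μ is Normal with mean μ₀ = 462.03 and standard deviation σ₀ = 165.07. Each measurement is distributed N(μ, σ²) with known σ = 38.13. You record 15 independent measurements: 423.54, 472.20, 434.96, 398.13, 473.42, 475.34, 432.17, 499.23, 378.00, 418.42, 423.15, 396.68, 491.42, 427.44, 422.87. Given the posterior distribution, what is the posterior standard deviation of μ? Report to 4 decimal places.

9.8277

For Normal data with known variance σ², a Normal(μ₀, σ₀²) prior on μ is conjugate. Posterior precision = 1/σ₀² + n/σ²; posterior mean is the precision-weighted average of μ₀ and x̄.
σ₀² = 165.07² = 27248.1049, σ² = 38.13² = 1453.8969; σ² + n·σ₀² = 1453.8969 + 15·27248.1049 = 410175.4704.
Posterior precision = 1/σ₀² + n/σ² = 1/27248.1049 + 15/1453.8969 = (σ² + n·σ₀²)/(σ₀²σ²) = 410175.4704/(27248.1049·1453.8969); posterior variance σₙ² = σ₀²σ²/(σ² + n·σ₀²) = 27248.1049·1453.8969/410175.4704 = 96.582897.
Posterior SD = √σₙ² = √(27248.1049·1453.8969/410175.4704) = 9.8277.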